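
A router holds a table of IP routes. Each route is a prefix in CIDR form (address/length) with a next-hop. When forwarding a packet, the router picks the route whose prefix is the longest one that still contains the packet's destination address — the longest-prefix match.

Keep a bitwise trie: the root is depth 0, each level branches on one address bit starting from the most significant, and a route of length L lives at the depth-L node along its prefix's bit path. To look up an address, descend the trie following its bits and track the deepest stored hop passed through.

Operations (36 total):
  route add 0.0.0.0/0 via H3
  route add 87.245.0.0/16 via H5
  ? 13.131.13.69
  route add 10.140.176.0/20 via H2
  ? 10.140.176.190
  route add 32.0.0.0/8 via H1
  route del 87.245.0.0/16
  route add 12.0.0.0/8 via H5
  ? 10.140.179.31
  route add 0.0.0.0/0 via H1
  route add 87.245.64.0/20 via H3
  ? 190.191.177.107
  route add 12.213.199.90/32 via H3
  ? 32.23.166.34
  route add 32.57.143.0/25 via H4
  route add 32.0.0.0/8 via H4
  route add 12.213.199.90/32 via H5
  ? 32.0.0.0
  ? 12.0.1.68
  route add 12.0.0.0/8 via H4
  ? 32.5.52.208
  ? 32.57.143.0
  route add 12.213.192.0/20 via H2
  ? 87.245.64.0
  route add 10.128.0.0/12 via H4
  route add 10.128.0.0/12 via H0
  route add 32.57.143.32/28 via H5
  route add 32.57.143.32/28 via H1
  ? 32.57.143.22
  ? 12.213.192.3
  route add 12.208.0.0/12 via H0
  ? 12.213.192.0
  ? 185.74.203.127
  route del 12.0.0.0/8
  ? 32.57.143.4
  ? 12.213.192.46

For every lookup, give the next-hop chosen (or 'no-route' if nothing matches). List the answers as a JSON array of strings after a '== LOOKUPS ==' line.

Apply in order:
  + 0.0.0.0/0 (H3) depth=0
  + 87.245.0.0/16 (H5) depth=16
  ? 13.131.13.69  path d0:H3→d1:-  best=H3
  + 10.140.176.0/20 (H2) depth=20
  ? 10.140.176.190  path d0:H3→d1:-→d2:-→d3:-→d4:-→d5:-→d6:-→d7:-→d8:-→d9:-→d10:-→d11:-→d12:-→d13:-→d14:-→d15:-→d16:-→d17:-→d18:-→d19:-→d20:H2  best=H2
  + 32.0.0.0/8 (H1) depth=8
  - 87.245.0.0/16 clear@16
  + 12.0.0.0/8 (H5) depth=8
  ? 10.140.179.31  path d0:H3→d1:-→d2:-→d3:-→d4:-→d5:-→d6:-→d7:-→d8:-→d9:-→d10:-→d11:-→d12:-→d13:-→d14:-→d15:-→d16:-→d17:-→d18:-→d19:-→d20:H2  best=H2
  + 0.0.0.0/0 (H1) depth=0
  + 87.245.64.0/20 (H3) depth=20
  ? 190.191.177.107  path d0:H1  best=H1
  + 12.213.199.90/32 (H3) depth=32
  ? 32.23.166.34  path d0:H1→d1:-→d2:-→d3:-→d4:-→d5:-→d6:-→d7:-→d8:H1  best=H1
  + 32.57.143.0/25 (H4) depth=25
  + 32.0.0.0/8 (H4) depth=8
  + 12.213.199.90/32 (H5) depth=32
  ? 32.0.0.0  path d0:H1→d1:-→d2:-→d3:-→d4:-→d5:-→d6:-→d7:-→d8:H4→d9:-→d10:-  best=H4
  ? 12.0.1.68  path d0:H1→d1:-→d2:-→d3:-→d4:-→d5:-→d6:-→d7:-→d8:H5  best=H5
  + 12.0.0.0/8 (H4) depth=8
  ? 32.5.52.208  path d0:H1→d1:-→d2:-→d3:-→d4:-→d5:-→d6:-→d7:-→d8:H4→d9:-→d10:-  best=H4
  ? 32.57.143.0  path d0:H1→d1:-→d2:-→d3:-→d4:-→d5:-→d6:-→d7:-→d8:H4→d9:-→d10:-→d11:-→d12:-→d13:-→d14:-→d15:-→d16:-→d17:-→d18:-→d19:-→d20:-→d21:-→d22:-→d23:-→d24:-→d25:H4  best=H4
  + 12.213.192.0/20 (H2) depth=20
  ? 87.245.64.0  path d0:H1→d1:-→d2:-→d3:-→d4:-→d5:-→d6:-→d7:-→d8:-→d9:-→d10:-→d11:-→d12:-→d13:-→d14:-→d15:-→d16:-→d17:-→d18:-→d19:-→d20:H3  best=H3
  + 10.128.0.0/12 (H4) depth=12
  + 10.128.0.0/12 (H0) depth=12
  + 32.57.143.32/28 (H5) depth=28
  + 32.57.143.32/28 (H1) depth=28
  ? 32.57.143.22  path d0:H1→d1:-→d2:-→d3:-→d4:-→d5:-→d6:-→d7:-→d8:H4→d9:-→d10:-→d11:-→d12:-→d13:-→d14:-→d15:-→d16:-→d17:-→d18:-→d19:-→d20:-→d21:-→d22:-→d23:-→d24:-→d25:H4→d26:-  best=H4
  ? 12.213.192.3  path d0:H1→d1:-→d2:-→d3:-→d4:-→d5:-→d6:-→d7:-→d8:H4→d9:-→d10:-→d11:-→d12:-→d13:-→d14:-→d15:-→d16:-→d17:-→d18:-→d19:-→d20:H2→d21:-  best=H2
  + 12.208.0.0/12 (H0) depth=12
  ? 12.213.192.0  path d0:H1→d1:-→d2:-→d3:-→d4:-→d5:-→d6:-→d7:-→d8:H4→d9:-→d10:-→d11:-→d12:H0→d13:-→d14:-→d15:-→d16:-→d17:-→d18:-→d19:-→d20:H2→d21:-  best=H2
  ? 185.74.203.127  path d0:H1  best=H1
  - 12.0.0.0/8 clear@8
  ? 32.57.143.4  path d0:H1→d1:-→d2:-→d3:-→d4:-→d5:-→d6:-→d7:-→d8:H4→d9:-→d10:-→d11:-→d12:-→d13:-→d14:-→d15:-→d16:-→d17:-→d18:-→d19:-→d20:-→d21:-→d22:-→d23:-→d24:-→d25:H4→d26:-  best=H4
  ? 12.213.192.46  path d0:H1→d1:-→d2:-→d3:-→d4:-→d5:-→d6:-→d7:-→d8:-→d9:-→d10:-→d11:-→d12:H0→d13:-→d14:-→d15:-→d16:-→d17:-→d18:-→d19:-→d20:H2→d21:-  best=H2

== LOOKUPS ==
["H3","H2","H2","H1","H1","H4","H5","H4","H4","H3","H4","H2","H2","H1","H4","H2"]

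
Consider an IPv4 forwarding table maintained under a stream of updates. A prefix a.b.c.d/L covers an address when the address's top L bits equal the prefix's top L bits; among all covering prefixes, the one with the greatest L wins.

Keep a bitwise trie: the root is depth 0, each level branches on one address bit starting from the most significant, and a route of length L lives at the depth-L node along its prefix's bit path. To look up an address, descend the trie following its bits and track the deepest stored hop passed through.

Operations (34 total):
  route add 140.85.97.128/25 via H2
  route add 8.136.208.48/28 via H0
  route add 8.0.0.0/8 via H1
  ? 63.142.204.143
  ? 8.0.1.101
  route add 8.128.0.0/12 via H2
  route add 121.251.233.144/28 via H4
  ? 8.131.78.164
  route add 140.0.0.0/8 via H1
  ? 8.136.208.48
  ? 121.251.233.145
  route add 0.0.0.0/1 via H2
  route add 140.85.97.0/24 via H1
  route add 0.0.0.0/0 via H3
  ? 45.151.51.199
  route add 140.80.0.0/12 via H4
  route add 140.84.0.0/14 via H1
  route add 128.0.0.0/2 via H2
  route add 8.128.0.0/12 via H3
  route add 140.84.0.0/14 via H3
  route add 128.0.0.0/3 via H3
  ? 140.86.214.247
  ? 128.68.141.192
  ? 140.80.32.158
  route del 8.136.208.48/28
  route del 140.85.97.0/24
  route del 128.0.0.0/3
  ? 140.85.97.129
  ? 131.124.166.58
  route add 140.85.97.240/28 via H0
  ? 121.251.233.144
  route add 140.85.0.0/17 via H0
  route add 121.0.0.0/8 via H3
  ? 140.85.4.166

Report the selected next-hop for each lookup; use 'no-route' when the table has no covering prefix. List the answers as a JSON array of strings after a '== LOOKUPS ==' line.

Apply in order:
  add 140.85.97.128/25 -> H2 at depth 25
  add 8.136.208.48/28 -> H0 at depth 28
  add 8.0.0.0/8 -> H1 at depth 8
  ? 63.142.204.143  path d0:-→d1:-→d2:-  best=no-route
  ? 8.0.1.101  path d0:-→d1:-→d2:-→d3:-→d4:-→d5:-→d6:-→d7:-→d8:H1  best=H1
  add 8.128.0.0/12 -> H2 at depth 12
  add 121.251.233.144/28 -> H4 at depth 28
  ? 8.131.78.164  path d0:-→d1:-→d2:-→d3:-→d4:-→d5:-→d6:-→d7:-→d8:H1→d9:-→d10:-→d11:-→d12:H2  best=H2
  add 140.0.0.0/8 -> H1 at depth 8
  ? 8.136.208.48  path d0:-→d1:-→d2:-→d3:-→d4:-→d5:-→d6:-→d7:-→d8:H1→d9:-→d10:-→d11:-→d12:H2→d13:-→d14:-→d15:-→d16:-→d17:-→d18:-→d19:-→d20:-→d21:-→d22:-→d23:-→d24:-→d25:-→d26:-→d27:-→d28:H0  best=H0
  ? 121.251.233.145  path d0:-→d1:-→d2:-→d3:-→d4:-→d5:-→d6:-→d7:-→d8:-→d9:-→d10:-→d11:-→d12:-→d13:-→d14:-→d15:-→d16:-→d17:-→d18:-→d19:-→d20:-→d21:-→d22:-→d23:-→d24:-→d25:-→d26:-→d27:-→d28:H4  best=H4
  add 0.0.0.0/1 -> H2 at depth 1
  add 140.85.97.0/24 -> H1 at depth 24
  add 0.0.0.0/0 -> H3 at depth 0
  ? 45.151.51.199  path d0:H3→d1:H2→d2:-  best=H2
  add 140.80.0.0/12 -> H4 at depth 12
  add 140.84.0.0/14 -> H1 at depth 14
  add 128.0.0.0/2 -> H2 at depth 2
  add 8.128.0.0/12 -> H3 at depth 12
  add 140.84.0.0/14 -> H3 at depth 14
  add 128.0.0.0/3 -> H3 at depth 3
  ? 140.86.214.247  path d0:H3→d1:-→d2:H2→d3:H3→d4:-→d5:-→d6:-→d7:-→d8:H1→d9:-→d10:-→d11:-→d12:H4→d13:-→d14:H3  best=H3
  ? 128.68.141.192  path d0:H3→d1:-→d2:H2→d3:H3→d4:-  best=H3
  ? 140.80.32.158  path d0:H3→d1:-→d2:H2→d3:H3→d4:-→d5:-→d6:-→d7:-→d8:H1→d9:-→d10:-→d11:-→d12:H4→d13:-  best=H4
  - 8.136.208.48/28 clear@28
  - 140.85.97.0/24 clear@24
  - 128.0.0.0/3 clear@3
  ? 140.85.97.129  path d0:H3→d1:-→d2:H2→d3:-→d4:-→d5:-→d6:-→d7:-→d8:H1→d9:-→d10:-→d11:-→d12:H4→d13:-→d14:H3→d15:-→d16:-→d17:-→d18:-→d19:-→d20:-→d21:-→d22:-→d23:-→d24:-→d25:H2  best=H2
  ? 131.124.166.58  path d0:H3→d1:-→d2:H2→d3:-→d4:-  best=H2
  add 140.85.97.240/28 -> H0 at depth 28
  ? 121.251.233.144  path d0:H3→d1:H2→d2:-→d3:-→d4:-→d5:-→d6:-→d7:-→d8:-→d9:-→d10:-→d11:-→d12:-→d13:-→d14:-→d15:-→d16:-→d17:-→d18:-→d19:-→d20:-→d21:-→d22:-→d23:-→d24:-→d25:-→d26:-→d27:-→d28:H4  best=H4
  add 140.85.0.0/17 -> H0 at depth 17
  add 121.0.0.0/8 -> H3 at depth 8
  ? 140.85.4.166  path d0:H3→d1:-→d2:H2→d3:-→d4:-→d5:-→d6:-→d7:-→d8:H1→d9:-→d10:-→d11:-→d12:H4→d13:-→d14:H3→d15:-→d16:-→d17:H0  best=H0

== LOOKUPS ==
["no-route","H1","H2","H0","H4","H2","H3","H3","H4","H2","H2","H4","H0"]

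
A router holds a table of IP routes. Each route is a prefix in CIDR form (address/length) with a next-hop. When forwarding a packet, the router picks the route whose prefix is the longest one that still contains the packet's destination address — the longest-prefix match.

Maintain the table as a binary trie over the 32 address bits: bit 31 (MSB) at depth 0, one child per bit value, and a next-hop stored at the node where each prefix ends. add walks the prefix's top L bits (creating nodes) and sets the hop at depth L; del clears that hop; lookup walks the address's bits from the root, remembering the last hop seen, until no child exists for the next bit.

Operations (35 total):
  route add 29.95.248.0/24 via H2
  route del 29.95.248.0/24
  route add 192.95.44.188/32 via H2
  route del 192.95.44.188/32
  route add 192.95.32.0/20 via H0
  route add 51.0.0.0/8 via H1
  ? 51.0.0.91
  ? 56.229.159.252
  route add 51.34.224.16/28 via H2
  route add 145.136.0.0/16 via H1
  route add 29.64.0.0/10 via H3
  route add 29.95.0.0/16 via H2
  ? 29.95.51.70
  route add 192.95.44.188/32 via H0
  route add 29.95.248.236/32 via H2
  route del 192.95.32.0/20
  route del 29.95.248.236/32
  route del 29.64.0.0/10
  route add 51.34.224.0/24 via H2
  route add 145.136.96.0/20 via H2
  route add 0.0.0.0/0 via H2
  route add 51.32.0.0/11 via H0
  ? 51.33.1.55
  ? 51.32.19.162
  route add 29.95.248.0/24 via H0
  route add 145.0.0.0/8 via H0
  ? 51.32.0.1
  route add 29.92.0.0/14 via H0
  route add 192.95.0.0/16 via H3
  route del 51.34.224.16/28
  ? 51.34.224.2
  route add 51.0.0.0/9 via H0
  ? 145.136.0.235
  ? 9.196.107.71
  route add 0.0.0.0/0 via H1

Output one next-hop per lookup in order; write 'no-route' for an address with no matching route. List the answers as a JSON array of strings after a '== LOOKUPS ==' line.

Process each operation:
  add 29.95.248.0/24 -> H2 at depth 24
  del 29.95.248.0/24 (clear depth 24)
  add 192.95.44.188/32 -> H2 at depth 32
  del 192.95.44.188/32 (clear depth 32)
  add 192.95.32.0/20 -> H0 at depth 20
  add 51.0.0.0/8 -> H1 at depth 8
  lookup 51.0.0.91: bits 00110011 walk d0:-→d1:-→d2:-→d3:-→d4:-→d5:-→d6:-→d7:-→d8:H1 -> H1
  lookup 56.229.159.252: bits 0011 walk d0:-→d1:-→d2:-→d3:-→d4:- -> no-route
  add 51.34.224.16/28 -> H2 at depth 28
  add 145.136.0.0/16 -> H1 at depth 16
  add 29.64.0.0/10 -> H3 at depth 10
  add 29.95.0.0/16 -> H2 at depth 16
  lookup 29.95.51.70: bits 0001110101011111 walk d0:-→d1:-→d2:-→d3:-→d4:-→d5:-→d6:-→d7:-→d8:-→d9:-→d10:H3→d11:-→d12:-→d13:-→d14:-→d15:-→d16:H2 -> H2
  add 192.95.44.188/32 -> H0 at depth 32
  add 29.95.248.236/32 -> H2 at depth 32
  del 192.95.32.0/20 (clear depth 20)
  del 29.95.248.236/32 (clear depth 32)
  del 29.64.0.0/10 (clear depth 10)
  add 51.34.224.0/24 -> H2 at depth 24
  add 145.136.96.0/20 -> H2 at depth 20
  add 0.0.0.0/0 -> H2 at depth 0
  add 51.32.0.0/11 -> H0 at depth 11
  lookup 51.33.1.55: bits 00110011001000 walk d0:H2→d1:-→d2:-→d3:-→d4:-→d5:-→d6:-→d7:-→d8:H1→d9:-→d10:-→d11:H0→d12:-→d13:-→d14:- -> H0
  lookup 51.32.19.162: bits 00110011001000 walk d0:H2→d1:-→d2:-→d3:-→d4:-→d5:-→d6:-→d7:-→d8:H1→d9:-→d10:-→d11:H0→d12:-→d13:-→d14:- -> H0
  add 29.95.248.0/24 -> H0 at depth 24
  add 145.0.0.0/8 -> H0 at depth 8
  lookup 51.32.0.1: bits 00110011001000 walk d0:H2→d1:-→d2:-→d3:-→d4:-→d5:-→d6:-→d7:-→d8:H1→d9:-→d10:-→d11:H0→d12:-→d13:-→d14:- -> H0
  add 29.92.0.0/14 -> H0 at depth 14
  add 192.95.0.0/16 -> H3 at depth 16
  del 51.34.224.16/28 (clear depth 28)
  lookup 51.34.224.2: bits 001100110010001011100000000 walk d0:H2→d1:-→d2:-→d3:-→d4:-→d5:-→d6:-→d7:-→d8:H1→d9:-→d10:-→d11:H0→d12:-→d13:-→d14:-→d15:-→d16:-→d17:-→d18:-→d19:-→d20:-→d21:-→d22:-→d23:-→d24:H2→d25:-→d26:-→d27:- -> H2
  add 51.0.0.0/9 -> H0 at depth 9
  lookup 145.136.0.235: bits 10010001100010000 walk d0:H2→d1:-→d2:-→d3:-→d4:-→d5:-→d6:-→d7:-→d8:H0→d9:-→d10:-→d11:-→d12:-→d13:-→d14:-→d15:-→d16:H1→d17:- -> H1
  lookup 9.196.107.71: bits 000 walk d0:H2→d1:-→d2:-→d3:- -> H2
  add 0.0.0.0/0 -> H1 at depth 0

== LOOKUPS ==
["H1","no-route","H2","H0","H0","H0","H2","H1","H2"]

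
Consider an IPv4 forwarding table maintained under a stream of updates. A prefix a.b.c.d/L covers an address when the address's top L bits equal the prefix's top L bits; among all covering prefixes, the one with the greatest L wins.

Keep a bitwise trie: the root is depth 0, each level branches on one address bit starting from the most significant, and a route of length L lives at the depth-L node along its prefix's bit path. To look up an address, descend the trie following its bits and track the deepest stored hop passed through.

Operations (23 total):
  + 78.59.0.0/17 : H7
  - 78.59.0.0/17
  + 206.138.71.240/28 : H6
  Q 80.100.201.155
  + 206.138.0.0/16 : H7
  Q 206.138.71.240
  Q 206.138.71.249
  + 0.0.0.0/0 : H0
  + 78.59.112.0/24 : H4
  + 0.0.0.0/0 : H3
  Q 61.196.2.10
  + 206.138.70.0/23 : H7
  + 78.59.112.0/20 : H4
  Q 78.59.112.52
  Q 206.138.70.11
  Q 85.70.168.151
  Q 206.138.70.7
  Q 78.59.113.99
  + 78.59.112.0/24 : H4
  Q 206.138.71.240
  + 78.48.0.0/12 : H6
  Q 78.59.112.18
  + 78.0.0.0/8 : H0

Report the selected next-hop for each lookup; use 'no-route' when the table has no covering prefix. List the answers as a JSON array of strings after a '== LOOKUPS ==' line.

Process each operation:
  add 78.59.0.0/17 -> H7 at depth 17
  - 78.59.0.0/17 clear@17
  add 206.138.71.240/28 -> H6 at depth 28
  lookup 80.100.201.155: bits 010 walk d0:-→d1:-→d2:-→d3:- -> no-route
  add 206.138.0.0/16 -> H7 at depth 16
  lookup 206.138.71.240: bits 1100111010001010010001111111 walk d0:-→d1:-→d2:-→d3:-→d4:-→d5:-→d6:-→d7:-→d8:-→d9:-→d10:-→d11:-→d12:-→d13:-→d14:-→d15:-→d16:H7→d17:-→d18:-→d19:-→d20:-→d21:-→d22:-→d23:-→d24:-→d25:-→d26:-→d27:-→d28:H6 -> H6
  lookup 206.138.71.249: bits 1100111010001010010001111111 walk d0:-→d1:-→d2:-→d3:-→d4:-→d5:-→d6:-→d7:-→d8:-→d9:-→d10:-→d11:-→d12:-→d13:-→d14:-→d15:-→d16:H7→d17:-→d18:-→d19:-→d20:-→d21:-→d22:-→d23:-→d24:-→d25:-→d26:-→d27:-→d28:H6 -> H6
  add 0.0.0.0/0 -> H0 at depth 0
  add 78.59.112.0/24 -> H4 at depth 24
  add 0.0.0.0/0 -> H3 at depth 0
  lookup 61.196.2.10: bits 0 walk d0:H3→d1:- -> H3
  add 206.138.70.0/23 -> H7 at depth 23
  add 78.59.112.0/20 -> H4 at depth 20
  lookup 78.59.112.52: bits 010011100011101101110000 walk d0:H3→d1:-→d2:-→d3:-→d4:-→d5:-→d6:-→d7:-→d8:-→d9:-→d10:-→d11:-→d12:-→d13:-→d14:-→d15:-→d16:-→d17:-→d18:-→d19:-→d20:H4→d21:-→d22:-→d23:-→d24:H4 -> H4
  lookup 206.138.70.11: bits 11001110100010100100011 walk d0:H3→d1:-→d2:-→d3:-→d4:-→d5:-→d6:-→d7:-→d8:-→d9:-→d10:-→d11:-→d12:-→d13:-→d14:-→d15:-→d16:H7→d17:-→d18:-→d19:-→d20:-→d21:-→d22:-→d23:H7 -> H7
  lookup 85.70.168.151: bits 010 walk d0:H3→d1:-→d2:-→d3:- -> H3
  lookup 206.138.70.7: bits 11001110100010100100011 walk d0:H3→d1:-→d2:-→d3:-→d4:-→d5:-→d6:-→d7:-→d8:-→d9:-→d10:-→d11:-→d12:-→d13:-→d14:-→d15:-→d16:H7→d17:-→d18:-→d19:-→d20:-→d21:-→d22:-→d23:H7 -> H7
  lookup 78.59.113.99: bits 01001110001110110111000 walk d0:H3→d1:-→d2:-→d3:-→d4:-→d5:-→d6:-→d7:-→d8:-→d9:-→d10:-→d11:-→d12:-→d13:-→d14:-→d15:-→d16:-→d17:-→d18:-→d19:-→d20:H4→d21:-→d22:-→d23:- -> H4
  add 78.59.112.0/24 -> H4 at depth 24
  lookup 206.138.71.240: bits 1100111010001010010001111111 walk d0:H3→d1:-→d2:-→d3:-→d4:-→d5:-→d6:-→d7:-→d8:-→d9:-→d10:-→d11:-→d12:-→d13:-→d14:-→d15:-→d16:H7→d17:-→d18:-→d19:-→d20:-→d21:-→d22:-→d23:H7→d24:-→d25:-→d26:-→d27:-→d28:H6 -> H6
  add 78.48.0.0/12 -> H6 at depth 12
  lookup 78.59.112.18: bits 010011100011101101110000 walk d0:H3→d1:-→d2:-→d3:-→d4:-→d5:-→d6:-→d7:-→d8:-→d9:-→d10:-→d11:-→d12:H6→d13:-→d14:-→d15:-→d16:-→d17:-→d18:-→d19:-→d20:H4→d21:-→d22:-→d23:-→d24:H4 -> H4
  add 78.0.0.0/8 -> H0 at depth 8

== LOOKUPS ==
["no-route","H6","H6","H3","H4","H7","H3","H7","H4","H6","H4"]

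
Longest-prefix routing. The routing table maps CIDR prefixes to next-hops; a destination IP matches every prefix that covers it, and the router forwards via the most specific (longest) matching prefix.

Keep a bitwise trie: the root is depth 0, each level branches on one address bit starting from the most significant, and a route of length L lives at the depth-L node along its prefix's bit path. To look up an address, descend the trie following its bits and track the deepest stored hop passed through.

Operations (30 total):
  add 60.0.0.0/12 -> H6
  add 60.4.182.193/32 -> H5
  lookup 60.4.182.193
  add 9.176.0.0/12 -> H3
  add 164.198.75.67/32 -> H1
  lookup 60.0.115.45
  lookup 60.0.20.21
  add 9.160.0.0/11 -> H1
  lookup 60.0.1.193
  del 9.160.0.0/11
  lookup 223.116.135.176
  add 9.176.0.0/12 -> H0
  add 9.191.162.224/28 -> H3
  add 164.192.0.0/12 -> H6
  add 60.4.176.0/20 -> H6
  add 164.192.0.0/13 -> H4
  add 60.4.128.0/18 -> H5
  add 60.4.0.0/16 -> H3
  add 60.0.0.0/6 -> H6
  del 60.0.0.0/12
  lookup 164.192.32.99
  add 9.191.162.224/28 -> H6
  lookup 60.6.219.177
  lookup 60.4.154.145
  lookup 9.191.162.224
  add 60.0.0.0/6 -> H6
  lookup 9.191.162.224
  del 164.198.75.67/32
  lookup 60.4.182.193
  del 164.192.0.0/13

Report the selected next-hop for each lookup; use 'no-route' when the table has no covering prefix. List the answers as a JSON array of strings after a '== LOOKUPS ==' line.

Trace:
  add 60.0.0.0/12 -> H6 at depth 12
  add 60.4.182.193/32 -> H5 at depth 32
  lookup 60.4.182.193: bits 00111100000001001011011011000001 walk d0:-→d1:-→d2:-→d3:-→d4:-→d5:-→d6:-→d7:-→d8:-→d9:-→d10:-→d11:-→d12:H6→d13:-→d14:-→d15:-→d16:-→d17:-→d18:-→d19:-→d20:-→d21:-→d22:-→d23:-→d24:-→d25:-→d26:-→d27:-→d28:-→d29:-→d30:-→d31:-→d32:H5 -> H5
  add 9.176.0.0/12 -> H3 at depth 12
  add 164.198.75.67/32 -> H1 at depth 32
  lookup 60.0.115.45: bits 0011110000000 walk d0:-→d1:-→d2:-→d3:-→d4:-→d5:-→d6:-→d7:-→d8:-→d9:-→d10:-→d11:-→d12:H6→d13:- -> H6
  lookup 60.0.20.21: bits 0011110000000 walk d0:-→d1:-→d2:-→d3:-→d4:-→d5:-→d6:-→d7:-→d8:-→d9:-→d10:-→d11:-→d12:H6→d13:- -> H6
  add 9.160.0.0/11 -> H1 at depth 11
  lookup 60.0.1.193: bits 0011110000000 walk d0:-→d1:-→d2:-→d3:-→d4:-→d5:-→d6:-→d7:-→d8:-→d9:-→d10:-→d11:-→d12:H6→d13:- -> H6
  - 9.160.0.0/11 clear@11
  lookup 223.116.135.176: bits 1 walk d0:-→d1:- -> no-route
  add 9.176.0.0/12 -> H0 at depth 12
  add 9.191.162.224/28 -> H3 at depth 28
  add 164.192.0.0/12 -> H6 at depth 12
  add 60.4.176.0/20 -> H6 at depth 20
  add 164.192.0.0/13 -> H4 at depth 13
  add 60.4.128.0/18 -> H5 at depth 18
  add 60.4.0.0/16 -> H3 at depth 16
  add 60.0.0.0/6 -> H6 at depth 6
  - 60.0.0.0/12 clear@12
  lookup 164.192.32.99: bits 1010010011000 walk d0:-→d1:-→d2:-→d3:-→d4:-→d5:-→d6:-→d7:-→d8:-→d9:-→d10:-→d11:-→d12:H6→d13:H4 -> H4
  add 9.191.162.224/28 -> H6 at depth 28
  lookup 60.6.219.177: bits 00111100000001 walk d0:-→d1:-→d2:-→d3:-→d4:-→d5:-→d6:H6→d7:-→d8:-→d9:-→d10:-→d11:-→d12:-→d13:-→d14:- -> H6
  lookup 60.4.154.145: bits 001111000000010010 walk d0:-→d1:-→d2:-→d3:-→d4:-→d5:-→d6:H6→d7:-→d8:-→d9:-→d10:-→d11:-→d12:-→d13:-→d14:-→d15:-→d16:H3→d17:-→d18:H5 -> H5
  lookup 9.191.162.224: bits 0000100110111111101000101110 walk d0:-→d1:-→d2:-→d3:-→d4:-→d5:-→d6:-→d7:-→d8:-→d9:-→d10:-→d11:-→d12:H0→d13:-→d14:-→d15:-→d16:-→d17:-→d18:-→d19:-→d20:-→d21:-→d22:-→d23:-→d24:-→d25:-→d26:-→d27:-→d28:H6 -> H6
  add 60.0.0.0/6 -> H6 at depth 6
  lookup 9.191.162.224: bits 0000100110111111101000101110 walk d0:-→d1:-→d2:-→d3:-→d4:-→d5:-→d6:-→d7:-→d8:-→d9:-→d10:-→d11:-→d12:H0→d13:-→d14:-→d15:-→d16:-→d17:-→d18:-→d19:-→d20:-→d21:-→d22:-→d23:-→d24:-→d25:-→d26:-→d27:-→d28:H6 -> H6
  - 164.198.75.67/32 clear@32
  lookup 60.4.182.193: bits 00111100000001001011011011000001 walk d0:-→d1:-→d2:-→d3:-→d4:-→d5:-→d6:H6→d7:-→d8:-→d9:-→d10:-→d11:-→d12:-→d13:-→d14:-→d15:-→d16:H3→d17:-→d18:H5→d19:-→d20:H6→d21:-→d22:-→d23:-→d24:-→d25:-→d26:-→d27:-→d28:-→d29:-→d30:-→d31:-→d32:H5 -> H5
  - 164.192.0.0/13 clear@13

== LOOKUPS ==
["H5","H6","H6","H6","no-route","H4","H6","H5","H6","H6","H5"]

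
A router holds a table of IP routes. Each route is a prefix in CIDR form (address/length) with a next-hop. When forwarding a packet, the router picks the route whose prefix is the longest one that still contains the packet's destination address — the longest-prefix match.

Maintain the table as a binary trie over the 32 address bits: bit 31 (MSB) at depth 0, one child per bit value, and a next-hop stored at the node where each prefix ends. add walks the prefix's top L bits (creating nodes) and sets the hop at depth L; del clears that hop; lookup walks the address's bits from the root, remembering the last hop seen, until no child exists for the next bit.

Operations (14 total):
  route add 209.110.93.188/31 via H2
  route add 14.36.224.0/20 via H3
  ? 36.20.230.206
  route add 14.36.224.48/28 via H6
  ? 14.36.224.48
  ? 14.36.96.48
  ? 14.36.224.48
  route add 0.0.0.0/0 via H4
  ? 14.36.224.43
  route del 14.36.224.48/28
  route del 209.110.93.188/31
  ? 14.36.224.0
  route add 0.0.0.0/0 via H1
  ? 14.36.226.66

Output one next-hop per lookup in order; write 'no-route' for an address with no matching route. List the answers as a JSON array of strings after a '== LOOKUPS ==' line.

Apply in order:
  + 209.110.93.188/31 (H2) depth=31
  + 14.36.224.0/20 (H3) depth=20
  Q 36.20.230.206: descend 00 ; hops seen [∅] ; pick no-route
  + 14.36.224.48/28 (H6) depth=28
  Q 14.36.224.48: descend 0000111000100100111000000011 ; hops seen [H3,H6] ; pick H6
  Q 14.36.96.48: descend 0000111000100100 ; hops seen [∅] ; pick no-route
  Q 14.36.224.48: descend 0000111000100100111000000011 ; hops seen [H3,H6] ; pick H6
  + 0.0.0.0/0 (H4) depth=0
  Q 14.36.224.43: descend 000011100010010011100000001 ; hops seen [H4,H3] ; pick H3
  - 14.36.224.48/28 clear@28
  - 209.110.93.188/31 clear@31
  Q 14.36.224.0: descend 00001110001001001110000000 ; hops seen [H4,H3] ; pick H3
  + 0.0.0.0/0 (H1) depth=0
  Q 14.36.226.66: descend 0000111000100100111000 ; hops seen [H1,H3] ; pick H3

== LOOKUPS ==
["no-route","H6","no-route","H6","H3","H3","H3"]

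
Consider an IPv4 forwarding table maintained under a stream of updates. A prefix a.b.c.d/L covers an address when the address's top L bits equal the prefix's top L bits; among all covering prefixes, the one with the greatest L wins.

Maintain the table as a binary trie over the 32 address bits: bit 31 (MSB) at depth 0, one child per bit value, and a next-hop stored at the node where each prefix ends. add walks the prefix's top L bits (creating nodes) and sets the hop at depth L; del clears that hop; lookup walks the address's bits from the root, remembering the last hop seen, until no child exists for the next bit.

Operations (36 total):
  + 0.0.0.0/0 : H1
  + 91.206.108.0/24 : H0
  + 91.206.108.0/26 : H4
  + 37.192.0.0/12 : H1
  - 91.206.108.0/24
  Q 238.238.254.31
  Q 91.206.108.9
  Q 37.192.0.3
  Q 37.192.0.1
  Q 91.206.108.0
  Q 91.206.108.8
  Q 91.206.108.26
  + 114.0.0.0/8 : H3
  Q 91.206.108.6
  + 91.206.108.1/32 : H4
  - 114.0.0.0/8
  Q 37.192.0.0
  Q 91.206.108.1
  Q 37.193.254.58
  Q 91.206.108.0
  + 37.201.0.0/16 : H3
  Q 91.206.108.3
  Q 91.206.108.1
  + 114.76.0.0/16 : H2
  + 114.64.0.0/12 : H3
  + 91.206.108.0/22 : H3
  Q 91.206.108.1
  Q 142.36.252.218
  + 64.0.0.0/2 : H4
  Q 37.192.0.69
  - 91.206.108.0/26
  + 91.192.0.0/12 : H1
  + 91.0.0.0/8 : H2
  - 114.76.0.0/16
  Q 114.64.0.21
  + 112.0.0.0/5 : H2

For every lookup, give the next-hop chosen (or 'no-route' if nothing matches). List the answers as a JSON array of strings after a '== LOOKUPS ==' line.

Apply in order:
  + 0.0.0.0/0 (H1) depth=0
  + 91.206.108.0/24 (H0) depth=24
  + 91.206.108.0/26 (H4) depth=26
  + 37.192.0.0/12 (H1) depth=12
  - 91.206.108.0/24 clear@24
  Q 238.238.254.31: descend ε ; hops seen [H1] ; pick H1
  Q 91.206.108.9: descend 01011011110011100110110000 ; hops seen [H1,H4] ; pick H4
  Q 37.192.0.3: descend 001001011100 ; hops seen [H1,H1] ; pick H1
  Q 37.192.0.1: descend 001001011100 ; hops seen [H1,H1] ; pick H1
  Q 91.206.108.0: descend 01011011110011100110110000 ; hops seen [H1,H4] ; pick H4
  Q 91.206.108.8: descend 01011011110011100110110000 ; hops seen [H1,H4] ; pick H4
  Q 91.206.108.26: descend 01011011110011100110110000 ; hops seen [H1,H4] ; pick H4
  + 114.0.0.0/8 (H3) depth=8
  Q 91.206.108.6: descend 01011011110011100110110000 ; hops seen [H1,H4] ; pick H4
  + 91.206.108.1/32 (H4) depth=32
  - 114.0.0.0/8 clear@8
  Q 37.192.0.0: descend 001001011100 ; hops seen [H1,H1] ; pick H1
  Q 91.206.108.1: descend 01011011110011100110110000000001 ; hops seen [H1,H4,H4] ; pick H4
  Q 37.193.254.58: descend 001001011100 ; hops seen [H1,H1] ; pick H1
  Q 91.206.108.0: descend 0101101111001110011011000000000 ; hops seen [H1,H4] ; pick H4
  + 37.201.0.0/16 (H3) depth=16
  Q 91.206.108.3: descend 010110111100111001101100000000 ; hops seen [H1,H4] ; pick H4
  Q 91.206.108.1: descend 01011011110011100110110000000001 ; hops seen [H1,H4,H4] ; pick H4
  + 114.76.0.0/16 (H2) depth=16
  + 114.64.0.0/12 (H3) depth=12
  + 91.206.108.0/22 (H3) depth=22
  Q 91.206.108.1: descend 01011011110011100110110000000001 ; hops seen [H1,H3,H4,H4] ; pick H4
  Q 142.36.252.218: descend ε ; hops seen [H1] ; pick H1
  + 64.0.0.0/2 (H4) depth=2
  Q 37.192.0.69: descend 001001011100 ; hops seen [H1,H1] ; pick H1
  - 91.206.108.0/26 clear@26
  + 91.192.0.0/12 (H1) depth=12
  + 91.0.0.0/8 (H2) depth=8
  - 114.76.0.0/16 clear@16
  Q 114.64.0.21: descend 011100100100 ; hops seen [H1,H4,H3] ; pick H3
  + 112.0.0.0/5 (H2) depth=5

== LOOKUPS ==
["H1","H4","H1","H1","H4","H4","H4","H4","H1","H4","H1","H4","H4","H4","H4","H1","H1","H3"]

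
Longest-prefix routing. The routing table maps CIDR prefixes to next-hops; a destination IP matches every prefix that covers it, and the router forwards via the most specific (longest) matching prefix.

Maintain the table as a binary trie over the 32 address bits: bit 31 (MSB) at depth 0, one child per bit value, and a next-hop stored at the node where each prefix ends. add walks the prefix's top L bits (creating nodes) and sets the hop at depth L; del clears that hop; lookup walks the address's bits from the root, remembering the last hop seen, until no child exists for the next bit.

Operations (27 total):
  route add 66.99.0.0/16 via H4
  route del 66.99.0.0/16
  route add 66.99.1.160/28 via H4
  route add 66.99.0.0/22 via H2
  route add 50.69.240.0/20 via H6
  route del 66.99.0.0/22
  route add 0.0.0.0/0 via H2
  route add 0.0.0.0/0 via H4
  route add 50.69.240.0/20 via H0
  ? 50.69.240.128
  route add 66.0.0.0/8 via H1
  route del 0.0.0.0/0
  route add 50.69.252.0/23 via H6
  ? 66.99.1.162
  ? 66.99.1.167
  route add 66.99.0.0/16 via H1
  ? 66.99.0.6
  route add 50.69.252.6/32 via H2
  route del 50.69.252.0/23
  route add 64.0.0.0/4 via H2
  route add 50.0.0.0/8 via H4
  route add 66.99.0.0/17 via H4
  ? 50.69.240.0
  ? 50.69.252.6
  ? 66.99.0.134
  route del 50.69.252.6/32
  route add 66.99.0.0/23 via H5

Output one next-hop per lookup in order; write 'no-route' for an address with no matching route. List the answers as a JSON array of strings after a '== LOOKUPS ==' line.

Trace:
  add 66.99.0.0/16 -> H4 at depth 16
  del 66.99.0.0/16 (clear depth 16)
  add 66.99.1.160/28 -> H4 at depth 28
  add 66.99.0.0/22 -> H2 at depth 22
  add 50.69.240.0/20 -> H6 at depth 20
  del 66.99.0.0/22 (clear depth 22)
  add 0.0.0.0/0 -> H2 at depth 0
  add 0.0.0.0/0 -> H4 at depth 0
  add 50.69.240.0/20 -> H0 at depth 20
  lookup 50.69.240.128: bits 00110010010001011111 walk d0:H4→d1:-→d2:-→d3:-→d4:-→d5:-→d6:-→d7:-→d8:-→d9:-→d10:-→d11:-→d12:-→d13:-→d14:-→d15:-→d16:-→d17:-→d18:-→d19:-→d20:H0 -> H0
  add 66.0.0.0/8 -> H1 at depth 8
  del 0.0.0.0/0 (clear depth 0)
  add 50.69.252.0/23 -> H6 at depth 23
  lookup 66.99.1.162: bits 0100001001100011000000011010 walk d0:-→d1:-→d2:-→d3:-→d4:-→d5:-→d6:-→d7:-→d8:H1→d9:-→d10:-→d11:-→d12:-→d13:-→d14:-→d15:-→d16:-→d17:-→d18:-→d19:-→d20:-→d21:-→d22:-→d23:-→d24:-→d25:-→d26:-→d27:-→d28:H4 -> H4
  lookup 66.99.1.167: bits 0100001001100011000000011010 walk d0:-→d1:-→d2:-→d3:-→d4:-→d5:-→d6:-→d7:-→d8:H1→d9:-→d10:-→d11:-→d12:-→d13:-→d14:-→d15:-→d16:-→d17:-→d18:-→d19:-→d20:-→d21:-→d22:-→d23:-→d24:-→d25:-→d26:-→d27:-→d28:H4 -> H4
  add 66.99.0.0/16 -> H1 at depth 16
  lookup 66.99.0.6: bits 01000010011000110000000 walk d0:-→d1:-→d2:-→d3:-→d4:-→d5:-→d6:-→d7:-→d8:H1→d9:-→d10:-→d11:-→d12:-→d13:-→d14:-→d15:-→d16:H1→d17:-→d18:-→d19:-→d20:-→d21:-→d22:-→d23:- -> H1
  add 50.69.252.6/32 -> H2 at depth 32
  del 50.69.252.0/23 (clear depth 23)
  add 64.0.0.0/4 -> H2 at depth 4
  add 50.0.0.0/8 -> H4 at depth 8
  add 66.99.0.0/17 -> H4 at depth 17
  lookup 50.69.240.0: bits 00110010010001011111 walk d0:-→d1:-→d2:-→d3:-→d4:-→d5:-→d6:-→d7:-→d8:H4→d9:-→d10:-→d11:-→d12:-→d13:-→d14:-→d15:-→d16:-→d17:-→d18:-→d19:-→d20:H0 -> H0
  lookup 50.69.252.6: bits 00110010010001011111110000000110 walk d0:-→d1:-→d2:-→d3:-→d4:-→d5:-→d6:-→d7:-→d8:H4→d9:-→d10:-→d11:-→d12:-→d13:-→d14:-→d15:-→d16:-→d17:-→d18:-→d19:-→d20:H0→d21:-→d22:-→d23:-→d24:-→d25:-→d26:-→d27:-→d28:-→d29:-→d30:-→d31:-→d32:H2 -> H2
  lookup 66.99.0.134: bits 01000010011000110000000 walk d0:-→d1:-→d2:-→d3:-→d4:H2→d5:-→d6:-→d7:-→d8:H1→d9:-→d10:-→d11:-→d12:-→d13:-→d14:-→d15:-→d16:H1→d17:H4→d18:-→d19:-→d20:-→d21:-→d22:-→d23:- -> H4
  del 50.69.252.6/32 (clear depth 32)
  add 66.99.0.0/23 -> H5 at depth 23

== LOOKUPS ==
["H0","H4","H4","H1","H0","H2","H4"]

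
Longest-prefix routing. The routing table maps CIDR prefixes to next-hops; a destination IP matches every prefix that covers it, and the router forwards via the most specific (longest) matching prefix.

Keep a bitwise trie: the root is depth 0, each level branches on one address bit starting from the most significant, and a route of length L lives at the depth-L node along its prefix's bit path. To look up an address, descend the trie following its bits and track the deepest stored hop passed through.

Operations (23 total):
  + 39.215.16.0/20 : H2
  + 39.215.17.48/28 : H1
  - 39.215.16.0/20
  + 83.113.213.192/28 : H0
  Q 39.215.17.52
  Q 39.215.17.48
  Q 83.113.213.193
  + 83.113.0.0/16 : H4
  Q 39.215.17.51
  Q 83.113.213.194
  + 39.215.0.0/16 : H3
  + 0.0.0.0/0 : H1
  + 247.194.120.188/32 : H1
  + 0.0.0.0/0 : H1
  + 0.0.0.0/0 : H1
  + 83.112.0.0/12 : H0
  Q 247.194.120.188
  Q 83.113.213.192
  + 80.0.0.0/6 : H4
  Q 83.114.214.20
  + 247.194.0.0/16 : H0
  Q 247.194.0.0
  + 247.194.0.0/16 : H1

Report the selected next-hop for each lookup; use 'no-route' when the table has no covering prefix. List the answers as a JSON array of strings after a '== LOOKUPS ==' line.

Process each operation:
  + 39.215.16.0/20 (H2) depth=20
  + 39.215.17.48/28 (H1) depth=28
  del 39.215.16.0/20 (clear depth 20)
  + 83.113.213.192/28 (H0) depth=28
  Q 39.215.17.52: descend 0010011111010111000100010011 ; hops seen [H1] ; pick H1
  Q 39.215.17.48: descend 0010011111010111000100010011 ; hops seen [H1] ; pick H1
  Q 83.113.213.193: descend 0101001101110001110101011100 ; hops seen [H0] ; pick H0
  + 83.113.0.0/16 (H4) depth=16
  Q 39.215.17.51: descend 0010011111010111000100010011 ; hops seen [H1] ; pick H1
  Q 83.113.213.194: descend 0101001101110001110101011100 ; hops seen [H4,H0] ; pick H0
  + 39.215.0.0/16 (H3) depth=16
  + 0.0.0.0/0 (H1) depth=0
  + 247.194.120.188/32 (H1) depth=32
  + 0.0.0.0/0 (H1) depth=0
  + 0.0.0.0/0 (H1) depth=0
  + 83.112.0.0/12 (H0) depth=12
  Q 247.194.120.188: descend 11110111110000100111100010111100 ; hops seen [H1,H1] ; pick H1
  Q 83.113.213.192: descend 0101001101110001110101011100 ; hops seen [H1,H0,H4,H0] ; pick H0
  + 80.0.0.0/6 (H4) depth=6
  Q 83.114.214.20: descend 01010011011100 ; hops seen [H1,H4,H0] ; pick H0
  + 247.194.0.0/16 (H0) depth=16
  Q 247.194.0.0: descend 11110111110000100 ; hops seen [H1,H0] ; pick H0
  + 247.194.0.0/16 (H1) depth=16

== LOOKUPS ==
["H1","H1","H0","H1","H0","H1","H0","H0","H0"]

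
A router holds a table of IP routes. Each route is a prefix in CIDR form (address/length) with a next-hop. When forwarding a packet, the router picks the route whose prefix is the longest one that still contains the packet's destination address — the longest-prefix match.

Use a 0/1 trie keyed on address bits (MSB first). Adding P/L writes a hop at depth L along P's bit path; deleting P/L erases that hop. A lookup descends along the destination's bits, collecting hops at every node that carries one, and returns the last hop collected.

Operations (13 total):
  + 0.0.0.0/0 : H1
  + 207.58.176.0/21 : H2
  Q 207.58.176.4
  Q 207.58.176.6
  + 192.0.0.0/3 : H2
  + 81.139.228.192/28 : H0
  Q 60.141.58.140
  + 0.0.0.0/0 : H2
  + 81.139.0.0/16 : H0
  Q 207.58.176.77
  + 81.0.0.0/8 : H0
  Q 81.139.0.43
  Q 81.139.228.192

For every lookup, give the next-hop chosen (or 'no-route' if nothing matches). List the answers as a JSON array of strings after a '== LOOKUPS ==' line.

Trace:
  add 0.0.0.0/0 -> H1 at depth 0
  add 207.58.176.0/21 -> H2 at depth 21
  lookup 207.58.176.4: bits 110011110011101010110 walk d0:H1→d1:-→d2:-→d3:-→d4:-→d5:-→d6:-→d7:-→d8:-→d9:-→d10:-→d11:-→d12:-→d13:-→d14:-→d15:-→d16:-→d17:-→d18:-→d19:-→d20:-→d21:H2 -> H2
  lookup 207.58.176.6: bits 110011110011101010110 walk d0:H1→d1:-→d2:-→d3:-→d4:-→d5:-→d6:-→d7:-→d8:-→d9:-→d10:-→d11:-→d12:-→d13:-→d14:-→d15:-→d16:-→d17:-→d18:-→d19:-→d20:-→d21:H2 -> H2
  add 192.0.0.0/3 -> H2 at depth 3
  add 81.139.228.192/28 -> H0 at depth 28
  lookup 60.141.58.140: bits 0 walk d0:H1→d1:- -> H1
  add 0.0.0.0/0 -> H2 at depth 0
  add 81.139.0.0/16 -> H0 at depth 16
  lookup 207.58.176.77: bits 110011110011101010110 walk d0:H2→d1:-→d2:-→d3:H2→d4:-→d5:-→d6:-→d7:-→d8:-→d9:-→d10:-→d11:-→d12:-→d13:-→d14:-→d15:-→d16:-→d17:-→d18:-→d19:-→d20:-→d21:H2 -> H2
  add 81.0.0.0/8 -> H0 at depth 8
  lookup 81.139.0.43: bits 0101000110001011 walk d0:H2→d1:-→d2:-→d3:-→d4:-→d5:-→d6:-→d7:-→d8:H0→d9:-→d10:-→d11:-→d12:-→d13:-→d14:-→d15:-→d16:H0 -> H0
  lookup 81.139.228.192: bits 0101000110001011111001001100 walk d0:H2→d1:-→d2:-→d3:-→d4:-→d5:-→d6:-→d7:-→d8:H0→d9:-→d10:-→d11:-→d12:-→d13:-→d14:-→d15:-→d16:H0→d17:-→d18:-→d19:-→d20:-→d21:-→d22:-→d23:-→d24:-→d25:-→d26:-→d27:-→d28:H0 -> H0

== LOOKUPS ==
["H2","H2","H1","H2","H0","H0"]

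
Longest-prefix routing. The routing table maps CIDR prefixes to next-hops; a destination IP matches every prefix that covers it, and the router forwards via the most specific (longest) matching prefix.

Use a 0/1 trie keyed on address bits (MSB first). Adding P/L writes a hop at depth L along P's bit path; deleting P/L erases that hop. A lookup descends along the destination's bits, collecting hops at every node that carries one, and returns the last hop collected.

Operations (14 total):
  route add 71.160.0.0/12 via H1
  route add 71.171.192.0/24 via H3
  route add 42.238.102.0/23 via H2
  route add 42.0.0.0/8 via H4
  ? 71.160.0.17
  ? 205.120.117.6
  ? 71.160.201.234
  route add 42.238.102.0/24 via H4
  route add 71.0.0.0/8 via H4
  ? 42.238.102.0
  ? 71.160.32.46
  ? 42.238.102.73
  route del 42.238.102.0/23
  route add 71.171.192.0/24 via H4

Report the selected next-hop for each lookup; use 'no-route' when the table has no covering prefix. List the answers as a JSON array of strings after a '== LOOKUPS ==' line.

Trace:
  add 71.160.0.0/12 -> H1 at depth 12
  add 71.171.192.0/24 -> H3 at depth 24
  add 42.238.102.0/23 -> H2 at depth 23
  add 42.0.0.0/8 -> H4 at depth 8
  lookup 71.160.0.17: bits 010001111010 walk d0:-→d1:-→d2:-→d3:-→d4:-→d5:-→d6:-→d7:-→d8:-→d9:-→d10:-→d11:-→d12:H1 -> H1
  lookup 205.120.117.6: bits ε walk d0:- -> no-route
  lookup 71.160.201.234: bits 010001111010 walk d0:-→d1:-→d2:-→d3:-→d4:-→d5:-→d6:-→d7:-→d8:-→d9:-→d10:-→d11:-→d12:H1 -> H1
  add 42.238.102.0/24 -> H4 at depth 24
  add 71.0.0.0/8 -> H4 at depth 8
  lookup 42.238.102.0: bits 001010101110111001100110 walk d0:-→d1:-→d2:-→d3:-→d4:-→d5:-→d6:-→d7:-→d8:H4→d9:-→d10:-→d11:-→d12:-→d13:-→d14:-→d15:-→d16:-→d17:-→d18:-→d19:-→d20:-→d21:-→d22:-→d23:H2→d24:H4 -> H4
  lookup 71.160.32.46: bits 010001111010 walk d0:-→d1:-→d2:-→d3:-→d4:-→d5:-→d6:-→d7:-→d8:H4→d9:-→d10:-→d11:-→d12:H1 -> H1
  lookup 42.238.102.73: bits 001010101110111001100110 walk d0:-→d1:-→d2:-→d3:-→d4:-→d5:-→d6:-→d7:-→d8:H4→d9:-→d10:-→d11:-→d12:-→d13:-→d14:-→d15:-→d16:-→d17:-→d18:-→d19:-→d20:-→d21:-→d22:-→d23:H2→d24:H4 -> H4
  del 42.238.102.0/23 (clear depth 23)
  add 71.171.192.0/24 -> H4 at depth 24

== LOOKUPS ==
["H1","no-route","H1","H4","H1","H4"]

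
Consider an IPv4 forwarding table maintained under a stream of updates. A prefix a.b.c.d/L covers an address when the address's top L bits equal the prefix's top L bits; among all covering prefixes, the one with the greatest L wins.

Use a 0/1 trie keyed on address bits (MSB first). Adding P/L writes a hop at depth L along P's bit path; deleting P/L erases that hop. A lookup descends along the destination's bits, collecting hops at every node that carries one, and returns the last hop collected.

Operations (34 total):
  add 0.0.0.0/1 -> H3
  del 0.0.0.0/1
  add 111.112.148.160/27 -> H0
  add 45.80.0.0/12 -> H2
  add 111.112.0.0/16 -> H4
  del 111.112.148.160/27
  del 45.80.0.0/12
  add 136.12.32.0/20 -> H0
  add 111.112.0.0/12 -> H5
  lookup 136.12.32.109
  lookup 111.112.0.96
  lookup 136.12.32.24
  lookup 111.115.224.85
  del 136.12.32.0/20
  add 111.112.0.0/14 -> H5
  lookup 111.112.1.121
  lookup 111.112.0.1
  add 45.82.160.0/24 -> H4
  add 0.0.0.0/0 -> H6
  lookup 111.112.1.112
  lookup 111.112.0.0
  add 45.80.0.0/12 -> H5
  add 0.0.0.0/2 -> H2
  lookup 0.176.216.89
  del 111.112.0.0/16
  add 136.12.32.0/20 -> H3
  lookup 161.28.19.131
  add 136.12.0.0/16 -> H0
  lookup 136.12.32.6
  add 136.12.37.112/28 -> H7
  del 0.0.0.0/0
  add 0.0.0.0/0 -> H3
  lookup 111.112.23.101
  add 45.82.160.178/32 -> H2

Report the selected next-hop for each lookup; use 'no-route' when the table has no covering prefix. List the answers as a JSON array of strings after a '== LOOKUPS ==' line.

Apply in order:
  + 0.0.0.0/1 (H3) depth=1
  - 0.0.0.0/1 clear@1
  + 111.112.148.160/27 (H0) depth=27
  + 45.80.0.0/12 (H2) depth=12
  + 111.112.0.0/16 (H4) depth=16
  - 111.112.148.160/27 clear@27
  - 45.80.0.0/12 clear@12
  + 136.12.32.0/20 (H0) depth=20
  + 111.112.0.0/12 (H5) depth=12
  ? 136.12.32.109  path d0:-→d1:-→d2:-→d3:-→d4:-→d5:-→d6:-→d7:-→d8:-→d9:-→d10:-→d11:-→d12:-→d13:-→d14:-→d15:-→d16:-→d17:-→d18:-→d19:-→d20:H0  best=H0
  ? 111.112.0.96  path d0:-→d1:-→d2:-→d3:-→d4:-→d5:-→d6:-→d7:-→d8:-→d9:-→d10:-→d11:-→d12:H5→d13:-→d14:-→d15:-→d16:H4  best=H4
  ? 136.12.32.24  path d0:-→d1:-→d2:-→d3:-→d4:-→d5:-→d6:-→d7:-→d8:-→d9:-→d10:-→d11:-→d12:-→d13:-→d14:-→d15:-→d16:-→d17:-→d18:-→d19:-→d20:H0  best=H0
  ? 111.115.224.85  path d0:-→d1:-→d2:-→d3:-→d4:-→d5:-→d6:-→d7:-→d8:-→d9:-→d10:-→d11:-→d12:H5→d13:-→d14:-  best=H5
  - 136.12.32.0/20 clear@20
  + 111.112.0.0/14 (H5) depth=14
  ? 111.112.1.121  path d0:-→d1:-→d2:-→d3:-→d4:-→d5:-→d6:-→d7:-→d8:-→d9:-→d10:-→d11:-→d12:H5→d13:-→d14:H5→d15:-→d16:H4  best=H4
  ? 111.112.0.1  path d0:-→d1:-→d2:-→d3:-→d4:-→d5:-→d6:-→d7:-→d8:-→d9:-→d10:-→d11:-→d12:H5→d13:-→d14:H5→d15:-→d16:H4  best=H4
  + 45.82.160.0/24 (H4) depth=24
  + 0.0.0.0/0 (H6) depth=0
  ? 111.112.1.112  path d0:H6→d1:-→d2:-→d3:-→d4:-→d5:-→d6:-→d7:-→d8:-→d9:-→d10:-→d11:-→d12:H5→d13:-→d14:H5→d15:-→d16:H4  best=H4
  ? 111.112.0.0  path d0:H6→d1:-→d2:-→d3:-→d4:-→d5:-→d6:-→d7:-→d8:-→d9:-→d10:-→d11:-→d12:H5→d13:-→d14:H5→d15:-→d16:H4  best=H4
  + 45.80.0.0/12 (H5) depth=12
  + 0.0.0.0/2 (H2) depth=2
  ? 0.176.216.89  path d0:H6→d1:-→d2:H2  best=H2
  - 111.112.0.0/16 clear@16
  + 136.12.32.0/20 (H3) depth=20
  ? 161.28.19.131  path d0:H6→d1:-→d2:-  best=H6
  + 136.12.0.0/16 (H0) depth=16
  ? 136.12.32.6  path d0:H6→d1:-→d2:-→d3:-→d4:-→d5:-→d6:-→d7:-→d8:-→d9:-→d10:-→d11:-→d12:-→d13:-→d14:-→d15:-→d16:H0→d17:-→d18:-→d19:-→d20:H3  best=H3
  + 136.12.37.112/28 (H7) depth=28
  - 0.0.0.0/0 clear@0
  + 0.0.0.0/0 (H3) depth=0
  ? 111.112.23.101  path d0:H3→d1:-→d2:-→d3:-→d4:-→d5:-→d6:-→d7:-→d8:-→d9:-→d10:-→d11:-→d12:H5→d13:-→d14:H5→d15:-→d16:-  best=H5
  + 45.82.160.178/32 (H2) depth=32

== LOOKUPS ==
["H0","H4","H0","H5","H4","H4","H4","H4","H2","H6","H3","H5"]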